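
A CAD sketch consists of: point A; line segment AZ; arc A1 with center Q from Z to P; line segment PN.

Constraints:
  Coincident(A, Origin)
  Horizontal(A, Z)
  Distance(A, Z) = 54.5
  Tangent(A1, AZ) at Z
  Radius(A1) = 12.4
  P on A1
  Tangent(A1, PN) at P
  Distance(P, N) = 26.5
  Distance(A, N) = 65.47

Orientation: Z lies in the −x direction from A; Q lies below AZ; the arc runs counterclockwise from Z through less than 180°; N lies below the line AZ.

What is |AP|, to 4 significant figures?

67.70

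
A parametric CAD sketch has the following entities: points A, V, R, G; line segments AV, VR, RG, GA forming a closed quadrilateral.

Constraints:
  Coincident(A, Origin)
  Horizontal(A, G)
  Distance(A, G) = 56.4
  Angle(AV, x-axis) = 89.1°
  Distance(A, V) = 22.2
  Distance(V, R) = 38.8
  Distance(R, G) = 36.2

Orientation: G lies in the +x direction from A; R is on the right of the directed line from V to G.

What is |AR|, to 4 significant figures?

23.96

Checks: |VR| = 38.80 ✓; |RG| = 36.20 ✓.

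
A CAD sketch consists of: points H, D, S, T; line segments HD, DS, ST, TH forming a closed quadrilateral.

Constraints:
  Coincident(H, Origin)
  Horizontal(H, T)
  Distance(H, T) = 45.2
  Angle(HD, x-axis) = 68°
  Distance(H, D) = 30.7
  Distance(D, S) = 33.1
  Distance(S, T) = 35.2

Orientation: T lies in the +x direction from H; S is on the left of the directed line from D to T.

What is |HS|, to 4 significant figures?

56.26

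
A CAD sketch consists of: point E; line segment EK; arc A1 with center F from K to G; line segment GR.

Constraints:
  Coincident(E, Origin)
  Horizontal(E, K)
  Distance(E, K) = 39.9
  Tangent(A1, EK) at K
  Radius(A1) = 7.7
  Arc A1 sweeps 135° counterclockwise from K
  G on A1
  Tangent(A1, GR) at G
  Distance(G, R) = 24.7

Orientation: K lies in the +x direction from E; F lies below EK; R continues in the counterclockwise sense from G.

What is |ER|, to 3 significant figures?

60.3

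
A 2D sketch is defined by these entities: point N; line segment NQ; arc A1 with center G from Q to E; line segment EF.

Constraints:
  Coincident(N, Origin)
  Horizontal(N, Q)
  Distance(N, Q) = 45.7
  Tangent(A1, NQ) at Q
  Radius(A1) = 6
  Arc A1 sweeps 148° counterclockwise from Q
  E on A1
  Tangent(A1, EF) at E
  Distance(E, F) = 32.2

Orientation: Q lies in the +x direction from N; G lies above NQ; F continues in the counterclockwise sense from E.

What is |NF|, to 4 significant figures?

35.47

N is at the origin; N and Q share the same y with |NQ| = 45.7 and Q on the +x side, so Q = (45.70, 0.000). Since A1 is tangent to NQ there, GQ ⟂ NQ, so G = Q + (0, 6) = (45.70, 6.000). On A1, Q sits at bearing -90° from G; a 148° counterclockwise sweep puts E at bearing 58°, so E = G + 6.0·(cos 58°, sin 58°) = (48.88, 11.09). A1 meets EF tangentially, so GE is at right angles to EF, so EF runs along (−sin 58°, cos 58°); with |EF| = 32.2, F = (21.57, 28.15). Then |NF| = |F − N| = 35.47.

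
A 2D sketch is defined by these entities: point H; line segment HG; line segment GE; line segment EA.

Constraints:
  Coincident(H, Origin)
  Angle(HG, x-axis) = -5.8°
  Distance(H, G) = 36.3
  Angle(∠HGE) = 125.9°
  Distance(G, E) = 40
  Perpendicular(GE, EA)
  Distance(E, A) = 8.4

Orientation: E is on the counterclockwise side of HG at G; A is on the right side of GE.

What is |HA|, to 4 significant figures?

72.01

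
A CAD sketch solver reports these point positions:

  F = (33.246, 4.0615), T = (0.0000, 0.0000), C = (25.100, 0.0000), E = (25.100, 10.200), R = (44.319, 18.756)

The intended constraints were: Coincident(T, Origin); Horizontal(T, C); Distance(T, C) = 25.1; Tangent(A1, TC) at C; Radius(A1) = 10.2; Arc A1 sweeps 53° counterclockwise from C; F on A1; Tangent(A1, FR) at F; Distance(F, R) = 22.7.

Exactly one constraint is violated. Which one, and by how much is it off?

Distance(F, R) = 22.7 — off by 4.30.

T = (0.00, 0.00) ✓; T.y = 0.00, C.y = 0.00 ✓; |TC| = 25.10 ✓; ∠(EC, CT) = 90.00° ✓; |EC| = 10.20 ✓; bearing(E→F) − bearing(E→C) = 53.00° ✓; |EF| = 10.20 ✓; ∠(EF, FR) = 90.00° ✓; |FR| = 18.40 ✗.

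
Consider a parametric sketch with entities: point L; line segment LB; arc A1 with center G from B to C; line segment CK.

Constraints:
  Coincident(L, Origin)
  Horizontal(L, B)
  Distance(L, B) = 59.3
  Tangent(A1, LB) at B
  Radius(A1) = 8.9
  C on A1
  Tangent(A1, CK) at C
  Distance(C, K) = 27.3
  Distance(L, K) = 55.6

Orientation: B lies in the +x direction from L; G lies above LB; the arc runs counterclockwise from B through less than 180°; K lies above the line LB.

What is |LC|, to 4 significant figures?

66.96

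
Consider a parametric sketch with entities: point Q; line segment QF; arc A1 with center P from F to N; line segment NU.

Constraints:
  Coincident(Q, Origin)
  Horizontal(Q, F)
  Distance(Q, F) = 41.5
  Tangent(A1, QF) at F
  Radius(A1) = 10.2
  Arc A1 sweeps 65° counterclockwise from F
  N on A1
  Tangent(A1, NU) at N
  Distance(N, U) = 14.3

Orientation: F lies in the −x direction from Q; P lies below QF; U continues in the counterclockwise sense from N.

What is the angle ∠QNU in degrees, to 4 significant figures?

121.6°

On A1, F sits at bearing 90° from P; a 65° counterclockwise sweep puts N at bearing 155°, so N = P + 10.2·(cos 155°, sin 155°) = (-50.74, -5.889). Since A1 is tangent to NU there, PN ⟂ NU, so NU runs along (−sin 155°, cos 155°); with |NU| = 14.3, U = (-56.79, -18.85). Then cos ∠QNU = NQ·NU / (|NQ||NU|), giving 121.6°.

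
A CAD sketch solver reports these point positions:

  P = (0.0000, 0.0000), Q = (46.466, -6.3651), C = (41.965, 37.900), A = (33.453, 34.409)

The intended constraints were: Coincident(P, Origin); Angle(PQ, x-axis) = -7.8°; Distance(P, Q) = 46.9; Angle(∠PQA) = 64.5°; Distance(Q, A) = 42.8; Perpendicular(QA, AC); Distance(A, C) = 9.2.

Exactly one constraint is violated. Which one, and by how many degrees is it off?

Perpendicular(QA, AC) — off by 4.60°.

P = (0.00, 0.00) ✓; PQ at -7.800° ✓; |PQ| = 46.90 ✓; ∠PQA = 64.50° ✓; |QA| = 42.80 ✓; ∠(QA, AC) = 85.40° ✗; |AC| = 9.200 ✓.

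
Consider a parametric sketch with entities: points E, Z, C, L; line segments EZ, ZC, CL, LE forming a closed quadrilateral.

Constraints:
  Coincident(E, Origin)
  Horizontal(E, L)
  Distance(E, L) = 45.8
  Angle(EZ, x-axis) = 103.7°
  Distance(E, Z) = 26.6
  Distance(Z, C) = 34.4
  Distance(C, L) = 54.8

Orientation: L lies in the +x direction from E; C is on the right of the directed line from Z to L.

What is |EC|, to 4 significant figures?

11.90

Checks: E = (0.00, 0.00) ✓; |ZC| = 34.40 ✓; |CL| = 54.80 ✓.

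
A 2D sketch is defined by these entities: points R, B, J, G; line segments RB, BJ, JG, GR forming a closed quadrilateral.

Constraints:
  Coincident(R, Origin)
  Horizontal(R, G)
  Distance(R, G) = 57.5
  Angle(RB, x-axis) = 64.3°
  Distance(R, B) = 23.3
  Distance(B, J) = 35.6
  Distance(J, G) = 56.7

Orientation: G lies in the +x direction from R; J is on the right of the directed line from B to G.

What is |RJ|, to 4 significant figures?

14.01

Checks: |BJ| = 35.60 ✓; |JG| = 56.70 ✓.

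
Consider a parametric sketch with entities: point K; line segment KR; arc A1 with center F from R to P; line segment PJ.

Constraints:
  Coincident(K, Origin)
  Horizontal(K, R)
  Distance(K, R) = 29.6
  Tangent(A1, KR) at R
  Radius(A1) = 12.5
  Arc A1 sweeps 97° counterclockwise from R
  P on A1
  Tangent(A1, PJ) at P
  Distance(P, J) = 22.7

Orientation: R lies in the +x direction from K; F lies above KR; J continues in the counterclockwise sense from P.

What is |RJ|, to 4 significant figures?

37.80

K is at the origin; KR is horizontal with |KR| = 29.6 and R on the +x side, so R = (29.60, 0.000). Tangency of A1 to KR means the radius FR is perpendicular to KR, so F = R + (0, 12.5) = (29.60, 12.50). On A1, R sits at bearing -90° from F; a 97° counterclockwise sweep puts P at bearing 7°, so P = F + 12.5·(cos 7°, sin 7°) = (42.01, 14.02). Tangency of A1 to PJ means the radius FP is perpendicular to PJ, so PJ runs along (−sin 7°, cos 7°); with |PJ| = 22.7, J = (39.24, 36.55). Then |RJ| = |J − R| = 37.80.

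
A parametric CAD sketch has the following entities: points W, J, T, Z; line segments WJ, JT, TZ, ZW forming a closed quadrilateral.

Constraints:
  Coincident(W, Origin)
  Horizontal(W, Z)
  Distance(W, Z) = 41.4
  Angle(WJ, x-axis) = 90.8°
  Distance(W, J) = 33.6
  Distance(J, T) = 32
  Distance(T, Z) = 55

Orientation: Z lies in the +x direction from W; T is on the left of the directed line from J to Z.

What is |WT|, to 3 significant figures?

58.4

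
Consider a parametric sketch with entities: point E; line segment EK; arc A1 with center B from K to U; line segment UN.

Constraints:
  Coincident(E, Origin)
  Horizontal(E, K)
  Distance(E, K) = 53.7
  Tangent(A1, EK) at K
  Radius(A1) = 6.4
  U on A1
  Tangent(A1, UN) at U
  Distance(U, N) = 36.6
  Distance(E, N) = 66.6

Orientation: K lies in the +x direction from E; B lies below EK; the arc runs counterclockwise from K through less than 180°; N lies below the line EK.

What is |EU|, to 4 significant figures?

47.83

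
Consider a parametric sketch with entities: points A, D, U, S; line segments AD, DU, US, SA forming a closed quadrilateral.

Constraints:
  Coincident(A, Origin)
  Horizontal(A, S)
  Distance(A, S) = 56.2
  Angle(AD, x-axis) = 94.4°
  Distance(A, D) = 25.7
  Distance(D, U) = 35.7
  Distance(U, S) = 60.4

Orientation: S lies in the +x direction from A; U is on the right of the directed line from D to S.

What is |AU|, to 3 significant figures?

10.6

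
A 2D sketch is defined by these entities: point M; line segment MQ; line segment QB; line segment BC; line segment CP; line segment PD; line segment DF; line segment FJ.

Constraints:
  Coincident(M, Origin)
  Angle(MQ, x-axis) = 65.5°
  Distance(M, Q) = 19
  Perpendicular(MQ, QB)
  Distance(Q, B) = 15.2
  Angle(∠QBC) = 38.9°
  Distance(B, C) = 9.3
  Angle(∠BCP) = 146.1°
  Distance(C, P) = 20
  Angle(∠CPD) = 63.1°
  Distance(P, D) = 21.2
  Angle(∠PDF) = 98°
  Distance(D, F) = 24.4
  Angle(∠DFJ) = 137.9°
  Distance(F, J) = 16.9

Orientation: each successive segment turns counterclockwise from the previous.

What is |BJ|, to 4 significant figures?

15.92

M is at the origin; MQ runs at 65.5° with length 19.0, so Q = (7.879, 17.29). MQ ⟂ QB, so QB runs at 155.5°; with |QB| = 15.2, B = (-5.952, 23.59). ∠QBC = 38.9° gives BC at -63.40° from the x-axis; with |BC| = 9.3, C = (-1.788, 15.28). ∠BCP = 146.1° gives CP at -29.50° from the x-axis; with |CP| = 20.0, P = (15.62, 5.428). ∠CPD = 63.1° gives PD at 87.40° from the x-axis; with |PD| = 21.2, D = (16.58, 26.61). ∠PDF = 98.0° gives DF at 169.4° from the x-axis; with |DF| = 24.4, F = (-7.403, 31.10). ∠DFJ = 137.9° gives FJ at -148.5° from the x-axis; with |FJ| = 16.9, J = (-21.81, 22.26). Then |BJ| = |J − B| = 15.92.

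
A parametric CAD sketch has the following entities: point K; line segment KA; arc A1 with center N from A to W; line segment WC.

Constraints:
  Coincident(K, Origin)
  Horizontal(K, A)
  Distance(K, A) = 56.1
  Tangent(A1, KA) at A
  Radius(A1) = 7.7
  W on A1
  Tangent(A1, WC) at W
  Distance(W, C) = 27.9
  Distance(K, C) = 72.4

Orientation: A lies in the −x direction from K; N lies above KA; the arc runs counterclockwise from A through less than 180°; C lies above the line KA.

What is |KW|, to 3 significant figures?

50.7

Checks: K = (0.00, 0.00) ✓; |NW| = 7.700 ✓; ∠(NW, WC) = 90.00° ✓; |WC| = 27.90 ✓; |KC| = 72.40 ✓.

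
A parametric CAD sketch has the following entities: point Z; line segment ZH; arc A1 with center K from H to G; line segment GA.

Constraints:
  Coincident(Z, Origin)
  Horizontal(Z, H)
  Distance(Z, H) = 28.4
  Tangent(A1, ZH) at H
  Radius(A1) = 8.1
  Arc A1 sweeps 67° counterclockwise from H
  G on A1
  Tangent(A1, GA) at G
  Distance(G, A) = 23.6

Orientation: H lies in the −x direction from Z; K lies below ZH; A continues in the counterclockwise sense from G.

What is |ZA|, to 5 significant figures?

52.370

Z is at the origin; ZH is horizontal with |ZH| = 28.4 and H on the −x side, so H = (-28.400, 0.0000). Tangency of A1 to ZH means the radius KH is perpendicular to ZH, so K = H + (0, -8.1) = (-28.400, -8.1000). On A1, H sits at bearing 90° from K; a 67° counterclockwise sweep puts G at bearing 157°, so G = K + 8.1·(cos 157°, sin 157°) = (-35.856, -4.9351). The tangent condition forces KG to be normal to GA, so GA runs along (−sin 157°, cos 157°); with |GA| = 23.6, A = (-45.077, -26.659). Then |ZA| = |A − Z| = 52.370.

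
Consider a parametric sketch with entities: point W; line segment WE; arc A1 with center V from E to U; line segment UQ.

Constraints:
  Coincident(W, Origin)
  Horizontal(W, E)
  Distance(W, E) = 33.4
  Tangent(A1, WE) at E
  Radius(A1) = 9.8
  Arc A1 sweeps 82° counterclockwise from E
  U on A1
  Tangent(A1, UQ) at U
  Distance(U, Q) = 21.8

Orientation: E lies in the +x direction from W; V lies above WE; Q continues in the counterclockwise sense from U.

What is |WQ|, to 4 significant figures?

55.05

W is at the origin; WE is horizontal with |WE| = 33.4 and E on the +x side, so E = (33.40, 0.000). Tangency of A1 to WE means the radius VE is perpendicular to WE, so V = E + (0, 9.8) = (33.40, 9.800). On A1, E sits at bearing -90° from V; an 82° counterclockwise sweep puts U at bearing -8°, so U = V + 9.8·(cos -8°, sin -8°) = (43.10, 8.436). The tangent condition forces VU to be normal to UQ, so UQ runs along (−sin -8°, cos -8°); with |UQ| = 21.8, Q = (46.14, 30.02). Then |WQ| = |Q − W| = 55.05.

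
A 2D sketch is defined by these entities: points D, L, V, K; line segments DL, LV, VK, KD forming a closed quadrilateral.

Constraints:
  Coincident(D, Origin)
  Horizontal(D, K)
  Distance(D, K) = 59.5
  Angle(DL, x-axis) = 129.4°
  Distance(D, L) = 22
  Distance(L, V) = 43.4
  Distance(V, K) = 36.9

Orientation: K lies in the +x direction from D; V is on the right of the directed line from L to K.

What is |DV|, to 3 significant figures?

23.7

Checks: |LV| = 43.40 ✓; |VK| = 36.90 ✓.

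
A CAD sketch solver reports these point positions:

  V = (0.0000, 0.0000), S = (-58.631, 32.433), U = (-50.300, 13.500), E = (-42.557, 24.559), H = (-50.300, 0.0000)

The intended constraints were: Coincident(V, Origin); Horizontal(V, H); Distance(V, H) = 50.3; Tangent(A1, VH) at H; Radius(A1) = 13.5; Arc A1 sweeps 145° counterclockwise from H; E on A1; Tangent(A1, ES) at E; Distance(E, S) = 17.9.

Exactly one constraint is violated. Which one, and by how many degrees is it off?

Tangent(A1, ES) at E — off by 8.90°.

V = (0.00, 0.00) ✓; V.y = 0.00, H.y = 0.00 ✓; |VH| = 50.30 ✓; ∠(UH, HV) = 90.00° ✓; |UH| = 13.50 ✓; bearing(U→E) − bearing(U→H) = 145.0° ✓; |UE| = 13.50 ✓; ∠(UE, ES) = 81.10° ✗; |ES| = 17.90 ✓.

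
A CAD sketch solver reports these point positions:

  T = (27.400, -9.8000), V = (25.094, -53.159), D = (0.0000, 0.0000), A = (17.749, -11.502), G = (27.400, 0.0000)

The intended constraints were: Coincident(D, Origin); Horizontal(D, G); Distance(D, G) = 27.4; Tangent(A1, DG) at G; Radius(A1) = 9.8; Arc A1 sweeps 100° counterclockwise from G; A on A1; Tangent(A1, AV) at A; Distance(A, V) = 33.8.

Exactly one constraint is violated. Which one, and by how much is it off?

Distance(A, V) = 33.8 — off by 8.50.

D = (0.00, 0.00) ✓; D.y = 0.00, G.y = 0.00 ✓; |DG| = 27.40 ✓; ∠(TG, GD) = 90.00° ✓; |TG| = 9.800 ✓; bearing(T→A) − bearing(T→G) = 100.0° ✓; |TA| = 9.800 ✓; ∠(TA, AV) = 90.00° ✓; |AV| = 42.30 ✗.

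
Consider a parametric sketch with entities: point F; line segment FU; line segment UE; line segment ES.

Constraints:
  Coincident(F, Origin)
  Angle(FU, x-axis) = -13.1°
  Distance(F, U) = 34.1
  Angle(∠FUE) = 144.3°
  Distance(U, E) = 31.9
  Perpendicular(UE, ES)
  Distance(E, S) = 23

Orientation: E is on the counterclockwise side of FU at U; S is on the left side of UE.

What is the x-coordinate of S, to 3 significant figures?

53.8

F is at the origin; FU runs at -13.1° with length 34.1, so U = 34.1·(cos -13.1°, sin -13.1°) = (33.2, -7.73). ∠FUE = 144.3°, so UE runs at -13.1° + (180° − 144.3°) = 22.6° from the x-axis; with |UE| = 31.9, E = U + 31.9·(cos 22.6°, sin 22.6°) = (62.7, 4.53). The perpendicularity gives ES at right angles to UE; with |ES| = 23.0 on the left of UE, S = E + 23.0·(-0.384, 0.923) = (53.8, 25.8). So S.x = 53.8.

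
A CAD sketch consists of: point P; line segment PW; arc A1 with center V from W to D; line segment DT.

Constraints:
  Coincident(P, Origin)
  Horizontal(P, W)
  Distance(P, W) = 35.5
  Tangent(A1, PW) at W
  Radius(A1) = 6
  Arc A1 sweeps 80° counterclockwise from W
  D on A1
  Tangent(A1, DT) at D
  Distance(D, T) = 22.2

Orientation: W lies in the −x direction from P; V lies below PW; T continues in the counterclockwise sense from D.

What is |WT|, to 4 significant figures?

28.54

P is at the origin; PW is horizontal with |PW| = 35.5 and W on the −x side, so W = (-35.50, 0.000). A1 meets PW tangentially, so VW is at right angles to PW, so V = W + (0, -6) = (-35.50, -6.000). On A1, W sits at bearing 90° from V; an 80° counterclockwise sweep puts D at bearing 170°, so D = V + 6.0·(cos 170°, sin 170°) = (-41.41, -4.958). Tangency of A1 to DT means the radius VD is perpendicular to DT, so DT runs along (−sin 170°, cos 170°); with |DT| = 22.2, T = (-45.26, -26.82). Then |WT| = |T − W| = 28.54.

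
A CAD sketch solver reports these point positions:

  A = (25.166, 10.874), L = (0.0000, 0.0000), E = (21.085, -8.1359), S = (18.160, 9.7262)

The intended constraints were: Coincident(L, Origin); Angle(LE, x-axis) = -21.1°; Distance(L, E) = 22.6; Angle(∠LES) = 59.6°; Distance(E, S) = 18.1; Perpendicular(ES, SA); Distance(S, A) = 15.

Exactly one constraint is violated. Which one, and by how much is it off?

Distance(S, A) = 15 — off by 7.90.

L = (0.00, 0.00) ✓; LE at -21.10° ✓; |LE| = 22.60 ✓; ∠LES = 59.60° ✓; |ES| = 18.10 ✓; ∠(ES, SA) = 90.00° ✓; |SA| = 7.099 ✗.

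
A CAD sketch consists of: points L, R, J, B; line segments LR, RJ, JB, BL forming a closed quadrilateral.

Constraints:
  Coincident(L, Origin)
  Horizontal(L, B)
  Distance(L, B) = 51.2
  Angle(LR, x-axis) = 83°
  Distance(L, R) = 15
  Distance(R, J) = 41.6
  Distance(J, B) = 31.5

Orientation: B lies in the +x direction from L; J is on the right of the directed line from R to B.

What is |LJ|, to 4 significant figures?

32.20

L is at the origin; L and B share the same y with |LB| = 51.2 and B in +x, so B = (51.2, 0). LR runs at 83.0° with |LR| = 15.0, so R = (1.828, 14.89). J is determined by |RJ| = 41.6 and |JB| = 31.5 together: it lies at the intersection of circle(R, 41.6) and circle(B, 31.5). With |RB| = 51.57, the foot of the radical line on RB is 32.94 from R and the perpendicular offset is √(41.6² − 32.94²) = 25.40. Taking the right-of-RB solution: J = (26.03, -18.94).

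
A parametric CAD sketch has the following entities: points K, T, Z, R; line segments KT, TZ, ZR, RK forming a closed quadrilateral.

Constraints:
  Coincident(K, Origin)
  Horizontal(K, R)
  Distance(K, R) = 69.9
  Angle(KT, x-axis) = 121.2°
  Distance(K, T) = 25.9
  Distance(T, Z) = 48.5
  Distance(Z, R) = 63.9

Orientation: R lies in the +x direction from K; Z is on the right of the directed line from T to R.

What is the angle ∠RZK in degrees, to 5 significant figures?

95.709°

K is at the origin; K and R share the same y with |KR| = 69.9 and R in +x, so R = (69.9, 0). KT runs at 121.2° with |KT| = 25.9, so T = (-13.417, 22.154). Z is determined by |TZ| = 48.5 and |ZR| = 63.9 together: it lies at the intersection of circle(T, 48.5) and circle(R, 63.9). With |TR| = 86.212, the foot of the radical line on TR is 33.067 from T and the perpendicular offset is √(48.5² − 33.067²) = 35.480. Taking the right-of-TR solution: Z = (9.4224, -20.632).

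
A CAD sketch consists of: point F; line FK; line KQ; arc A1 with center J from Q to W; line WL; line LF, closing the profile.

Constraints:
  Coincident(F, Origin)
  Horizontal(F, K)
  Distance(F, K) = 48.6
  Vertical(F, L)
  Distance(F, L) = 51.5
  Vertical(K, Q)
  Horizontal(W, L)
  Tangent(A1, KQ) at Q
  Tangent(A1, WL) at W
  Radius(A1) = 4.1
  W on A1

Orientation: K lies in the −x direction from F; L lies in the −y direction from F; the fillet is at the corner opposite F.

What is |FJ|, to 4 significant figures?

65.02

F is at the origin; FK is horizontal with |FK| = 48.6 and K on the −x side, so K = (-48.60, 0.000). F and L share the same x with |FL| = 51.5 and L on the −y side, so L = (0.000, -51.50). The virtual corner opposite F is at (-48.60, -51.50). Tangency of A1 to KQ means the radius JQ is perpendicular to KQ and A1 meets WL tangentially, so JW is at right angles to WL, with radius 4.1, so the center J sits 4.1 in from both sides at J = (-44.50, -47.40). Then |FJ| = |J − F| = 65.02.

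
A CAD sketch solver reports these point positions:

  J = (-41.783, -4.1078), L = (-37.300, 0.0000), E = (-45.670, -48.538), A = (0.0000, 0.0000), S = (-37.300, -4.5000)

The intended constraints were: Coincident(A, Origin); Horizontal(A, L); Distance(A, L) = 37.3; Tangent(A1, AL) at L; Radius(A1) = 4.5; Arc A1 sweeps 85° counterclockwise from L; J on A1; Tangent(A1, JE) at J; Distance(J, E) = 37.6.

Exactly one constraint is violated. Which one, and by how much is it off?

Distance(J, E) = 37.6 — off by 7.00.

A = (0.00, 0.00) ✓; A.y = 0.00, L.y = 0.00 ✓; |AL| = 37.30 ✓; ∠(SL, LA) = 90.00° ✓; |SL| = 4.500 ✓; bearing(S→J) − bearing(S→L) = 85.00° ✓; |SJ| = 4.500 ✓; ∠(SJ, JE) = 90.00° ✓; |JE| = 44.60 ✗.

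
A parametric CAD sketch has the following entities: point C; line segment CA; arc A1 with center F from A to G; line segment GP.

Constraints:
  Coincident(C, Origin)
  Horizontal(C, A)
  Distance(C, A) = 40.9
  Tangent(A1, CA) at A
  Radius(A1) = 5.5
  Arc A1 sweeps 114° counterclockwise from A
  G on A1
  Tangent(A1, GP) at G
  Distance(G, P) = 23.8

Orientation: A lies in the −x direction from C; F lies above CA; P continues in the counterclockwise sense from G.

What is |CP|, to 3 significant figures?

54.3

C is at the origin; CA is horizontal with |CA| = 40.9 and A on the −x side, so A = (-40.9, 0.00). Since A1 is tangent to CA there, FA ⟂ CA, so F = A + (0, 5.5) = (-40.9, 5.50). On A1, A sits at bearing -90° from F; a 114° counterclockwise sweep puts G at bearing 24°, so G = F + 5.5·(cos 24°, sin 24°) = (-35.9, 7.74). Since A1 is tangent to GP there, FG ⟂ GP, so GP runs along (−sin 24°, cos 24°); with |GP| = 23.8, P = (-45.6, 29.5). Then |CP| = |P − C| = 54.3.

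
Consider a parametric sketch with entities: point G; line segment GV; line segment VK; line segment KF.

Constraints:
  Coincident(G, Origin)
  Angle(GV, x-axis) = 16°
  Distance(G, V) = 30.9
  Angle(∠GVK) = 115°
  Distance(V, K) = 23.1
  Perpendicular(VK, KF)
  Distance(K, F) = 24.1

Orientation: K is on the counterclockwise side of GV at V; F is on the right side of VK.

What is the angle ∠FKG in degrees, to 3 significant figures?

128°

G is at the origin; GV runs at 16.0° with length 30.9, so V = 30.9·(cos 16.0°, sin 16.0°) = (29.7, 8.52). ∠GVK = 115.0°, so VK runs at 16.0° + (180° − 115.0°) = 81.0° from the x-axis; with |VK| = 23.1, K = V + 23.1·(cos 81.0°, sin 81.0°) = (33.3, 31.3). VK is perpendicular to KF; with |KF| = 24.1 on the right of VK, F = K + 24.1·(0.988, -0.156) = (57.1, 27.6). Then cos ∠FKG = KF·KG / (|KF||KG|), giving 128°.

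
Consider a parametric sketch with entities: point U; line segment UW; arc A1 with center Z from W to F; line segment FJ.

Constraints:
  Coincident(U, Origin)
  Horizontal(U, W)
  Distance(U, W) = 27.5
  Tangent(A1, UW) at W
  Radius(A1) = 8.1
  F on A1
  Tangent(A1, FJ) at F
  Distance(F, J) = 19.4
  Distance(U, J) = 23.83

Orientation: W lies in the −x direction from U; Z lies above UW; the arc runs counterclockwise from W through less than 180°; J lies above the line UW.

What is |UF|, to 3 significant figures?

20.8

Checks: |ZF| = 8.100 ✓; ∠(ZF, FJ) = 90.00° ✓; |FJ| = 19.40 ✓; |UJ| = 23.83 ✓.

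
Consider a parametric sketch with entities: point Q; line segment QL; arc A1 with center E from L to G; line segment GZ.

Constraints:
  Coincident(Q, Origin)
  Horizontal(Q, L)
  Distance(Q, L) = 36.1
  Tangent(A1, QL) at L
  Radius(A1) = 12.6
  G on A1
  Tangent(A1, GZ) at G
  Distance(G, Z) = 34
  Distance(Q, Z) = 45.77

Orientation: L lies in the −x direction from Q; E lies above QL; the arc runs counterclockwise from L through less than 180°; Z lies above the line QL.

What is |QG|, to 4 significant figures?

25.74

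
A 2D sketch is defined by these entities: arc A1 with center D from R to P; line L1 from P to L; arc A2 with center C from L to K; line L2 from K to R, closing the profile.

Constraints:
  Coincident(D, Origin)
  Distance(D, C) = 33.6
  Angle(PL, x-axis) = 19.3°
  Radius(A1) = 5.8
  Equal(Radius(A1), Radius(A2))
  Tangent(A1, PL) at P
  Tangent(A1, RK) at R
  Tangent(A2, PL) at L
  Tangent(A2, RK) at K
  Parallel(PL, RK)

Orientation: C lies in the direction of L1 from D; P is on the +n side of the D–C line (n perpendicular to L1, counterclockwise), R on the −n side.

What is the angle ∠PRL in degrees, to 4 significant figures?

70.95°

Tangency of A1 to both parallel lines with radius 5.8 puts P and R at D ± 5.8·n: P = (-1.917, 5.474), R = (1.917, -5.474). Equal radii place L and K the same way about C: L = C + 5.8·n = (29.79, 16.58), K = C − 5.8·n = (33.63, 5.631). Then cos ∠PRL = RP·RL / (|RP||RL|), giving 70.95°.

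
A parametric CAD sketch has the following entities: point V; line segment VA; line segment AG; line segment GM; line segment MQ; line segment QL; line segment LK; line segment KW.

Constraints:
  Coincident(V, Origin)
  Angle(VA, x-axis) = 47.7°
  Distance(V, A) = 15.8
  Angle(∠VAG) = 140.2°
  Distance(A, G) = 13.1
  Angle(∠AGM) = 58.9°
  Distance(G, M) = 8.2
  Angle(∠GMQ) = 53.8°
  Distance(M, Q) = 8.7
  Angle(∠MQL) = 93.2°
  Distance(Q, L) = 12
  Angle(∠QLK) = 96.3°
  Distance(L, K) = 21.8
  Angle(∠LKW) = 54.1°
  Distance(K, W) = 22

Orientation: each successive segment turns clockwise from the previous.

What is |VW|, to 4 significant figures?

18.12

V is at the origin; VA runs at 47.7° with length 15.8, so A = (10.63, 11.69). ∠VAG = 140.2° gives AG at 7.900° from the x-axis; with |AG| = 13.1, G = (23.61, 13.49). ∠AGM = 58.9° gives GM at -113.2° from the x-axis; with |GM| = 8.2, M = (20.38, 5.950). ∠GMQ = 53.8° gives MQ at 120.6° from the x-axis; with |MQ| = 8.7, Q = (15.95, 13.44). ∠MQL = 93.2° gives QL at 33.80° from the x-axis; with |QL| = 12.0, L = (25.92, 20.11). ∠QLK = 96.3° gives LK at -49.90° from the x-axis; with |LK| = 21.8, K = (39.96, 3.439). ∠LKW = 54.1° gives KW at -175.8° from the x-axis; with |KW| = 22.0, W = (18.02, 1.827). Then |VW| = |W − V| = 18.12.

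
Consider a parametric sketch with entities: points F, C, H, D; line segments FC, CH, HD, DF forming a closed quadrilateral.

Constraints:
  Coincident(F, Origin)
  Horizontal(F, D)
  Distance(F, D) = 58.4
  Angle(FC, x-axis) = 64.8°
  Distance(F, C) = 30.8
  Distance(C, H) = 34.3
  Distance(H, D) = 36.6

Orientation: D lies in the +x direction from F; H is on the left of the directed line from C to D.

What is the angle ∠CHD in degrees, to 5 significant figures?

97.125°

Checks: F.y = 0.00, D.y = 0.00 ✓; |CH| = 34.30 ✓; |HD| = 36.60 ✓.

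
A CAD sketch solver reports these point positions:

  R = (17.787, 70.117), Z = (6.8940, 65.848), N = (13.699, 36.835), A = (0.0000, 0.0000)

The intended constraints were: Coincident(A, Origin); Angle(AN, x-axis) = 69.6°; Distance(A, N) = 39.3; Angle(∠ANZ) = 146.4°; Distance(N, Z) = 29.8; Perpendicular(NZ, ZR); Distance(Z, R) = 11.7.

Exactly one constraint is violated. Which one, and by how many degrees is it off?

Perpendicular(NZ, ZR) — off by 8.20°.

A = (0.00, 0.00) ✓; AN at 69.60° ✓; |AN| = 39.30 ✓; ∠ANZ = 146.4° ✓; |NZ| = 29.80 ✓; ∠(NZ, ZR) = 81.80° ✗; |ZR| = 11.70 ✓.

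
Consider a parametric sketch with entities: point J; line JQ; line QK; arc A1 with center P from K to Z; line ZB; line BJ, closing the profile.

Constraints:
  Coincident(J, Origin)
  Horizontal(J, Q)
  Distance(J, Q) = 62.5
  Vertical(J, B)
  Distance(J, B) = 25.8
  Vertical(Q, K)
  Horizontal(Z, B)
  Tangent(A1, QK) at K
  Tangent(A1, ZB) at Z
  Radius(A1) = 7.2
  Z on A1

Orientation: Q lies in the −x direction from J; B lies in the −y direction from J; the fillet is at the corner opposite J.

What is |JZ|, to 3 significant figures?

61.0

The virtual corner opposite J is at (-62.5, -25.8). The tangent condition forces PK to be normal to QK and A1 meets ZB tangentially, so PZ is at right angles to ZB, with radius 7.2, so the center P sits 7.2 in from both sides at P = (-55.3, -18.6). That places the tangent points at K = (-62.5, -18.6) on QK and Z = (-55.3, -25.8) on ZB. Then |JZ| = |Z − J| = 61.0.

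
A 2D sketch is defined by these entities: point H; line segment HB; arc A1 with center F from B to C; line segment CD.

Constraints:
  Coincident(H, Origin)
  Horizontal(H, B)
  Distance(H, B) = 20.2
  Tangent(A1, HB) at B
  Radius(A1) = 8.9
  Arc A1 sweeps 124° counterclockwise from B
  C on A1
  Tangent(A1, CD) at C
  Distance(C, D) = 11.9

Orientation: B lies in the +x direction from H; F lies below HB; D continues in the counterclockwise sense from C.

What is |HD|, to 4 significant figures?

30.71

On A1, B sits at bearing 90° from F; a 124° counterclockwise sweep puts C at bearing 214°, so C = F + 8.9·(cos 214°, sin 214°) = (12.82, -13.88). Since A1 is tangent to CD there, FC ⟂ CD, so CD runs along (−sin 214°, cos 214°); with |CD| = 11.9, D = (19.48, -23.74). Then |HD| = |D − H| = 30.71.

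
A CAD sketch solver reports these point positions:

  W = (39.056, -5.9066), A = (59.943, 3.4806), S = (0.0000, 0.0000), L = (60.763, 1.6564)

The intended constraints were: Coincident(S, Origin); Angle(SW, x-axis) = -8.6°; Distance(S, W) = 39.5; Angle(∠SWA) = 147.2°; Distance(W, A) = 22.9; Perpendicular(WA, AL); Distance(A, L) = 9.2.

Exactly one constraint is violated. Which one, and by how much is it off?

Distance(A, L) = 9.2 — off by 7.20.

S = (0.00, 0.00) ✓; SW at -8.600° ✓; |SW| = 39.50 ✓; ∠SWA = 147.2° ✓; |WA| = 22.90 ✓; ∠(WA, AL) = 90.00° ✓; |AL| = 2.000 ✗.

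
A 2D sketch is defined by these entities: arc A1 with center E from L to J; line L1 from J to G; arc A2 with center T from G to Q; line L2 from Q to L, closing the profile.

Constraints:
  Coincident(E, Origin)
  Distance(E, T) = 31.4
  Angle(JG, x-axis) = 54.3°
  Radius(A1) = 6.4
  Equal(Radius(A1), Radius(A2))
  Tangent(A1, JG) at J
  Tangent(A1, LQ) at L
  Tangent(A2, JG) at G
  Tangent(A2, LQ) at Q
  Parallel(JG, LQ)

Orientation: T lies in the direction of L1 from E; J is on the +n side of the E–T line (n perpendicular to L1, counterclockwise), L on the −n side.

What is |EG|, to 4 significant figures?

32.05

The slot axis is L1's direction at 54.3°, so u = (cos 54.3°, sin 54.3°) = (0.5835, 0.8121) and n = (−sin 54.3°, cos 54.3°) = (-0.8121, 0.5835). E is at the origin and T lies 31.4 along u from E, so T = 31.4·u = (18.32, 25.50). Tangency of A1 to both parallel lines with radius 6.4 puts J and L at E ± 6.4·n: J = (-5.197, 3.735), L = (5.197, -3.735). Equal radii place G and Q the same way about T: G = T + 6.4·n = (13.13, 29.23), Q = T − 6.4·n = (23.52, 21.76). Then |EG| = |G − E| = 32.05.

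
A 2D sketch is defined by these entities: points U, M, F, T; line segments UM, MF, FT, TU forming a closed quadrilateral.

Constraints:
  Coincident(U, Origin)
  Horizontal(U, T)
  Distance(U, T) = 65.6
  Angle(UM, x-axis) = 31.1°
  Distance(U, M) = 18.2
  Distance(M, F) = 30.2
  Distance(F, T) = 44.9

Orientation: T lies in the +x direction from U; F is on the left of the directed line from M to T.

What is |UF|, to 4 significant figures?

47.75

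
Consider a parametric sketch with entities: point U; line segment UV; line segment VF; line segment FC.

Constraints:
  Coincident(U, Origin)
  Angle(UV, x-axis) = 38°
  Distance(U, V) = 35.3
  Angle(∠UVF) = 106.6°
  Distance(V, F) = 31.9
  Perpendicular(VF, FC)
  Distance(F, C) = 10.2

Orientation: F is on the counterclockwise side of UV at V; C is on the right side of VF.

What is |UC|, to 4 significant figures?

60.84

U is at the origin; UV runs at 38.0° with length 35.3, so V = 35.3·(cos 38.0°, sin 38.0°) = (27.82, 21.73). ∠UVF = 106.6°, so VF runs at 38.0° + (180° − 106.6°) = 111.4° from the x-axis; with |VF| = 31.9, F = V + 31.9·(cos 111.4°, sin 111.4°) = (16.18, 51.43). VF ⟂ FC; with |FC| = 10.2 on the right of VF, C = F + 10.2·(0.9311, 0.3649) = (25.67, 55.16). Then |UC| = |C − U| = 60.84.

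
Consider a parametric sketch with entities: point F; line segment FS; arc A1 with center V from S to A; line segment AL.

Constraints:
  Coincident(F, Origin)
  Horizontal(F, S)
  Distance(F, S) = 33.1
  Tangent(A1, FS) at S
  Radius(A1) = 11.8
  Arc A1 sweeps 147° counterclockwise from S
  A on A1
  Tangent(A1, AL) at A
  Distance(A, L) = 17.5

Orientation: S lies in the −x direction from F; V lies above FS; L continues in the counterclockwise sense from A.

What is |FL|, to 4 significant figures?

51.82

F is at the origin; FS is horizontal with |FS| = 33.1 and S on the −x side, so S = (-33.10, 0.000). Tangency of A1 to FS means the radius VS is perpendicular to FS, so V = S + (0, 11.8) = (-33.10, 11.80). On A1, S sits at bearing -90° from V; a 147° counterclockwise sweep puts A at bearing 57°, so A = V + 11.8·(cos 57°, sin 57°) = (-26.67, 21.70). A1 meets AL tangentially, so VA is at right angles to AL, so AL runs along (−sin 57°, cos 57°); with |AL| = 17.5, L = (-41.35, 31.23). Then |FL| = |L − F| = 51.82.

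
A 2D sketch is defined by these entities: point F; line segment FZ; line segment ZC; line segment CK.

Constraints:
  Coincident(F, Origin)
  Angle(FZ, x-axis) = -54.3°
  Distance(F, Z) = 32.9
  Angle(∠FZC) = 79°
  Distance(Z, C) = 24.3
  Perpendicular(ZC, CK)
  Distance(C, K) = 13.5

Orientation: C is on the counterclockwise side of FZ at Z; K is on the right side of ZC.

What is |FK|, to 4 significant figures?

49.21

∠FZC = 79.0°, so ZC runs at -54.3° + (180° − 79.0°) = 46.70° from the x-axis; with |ZC| = 24.3, C = Z + 24.3·(cos 46.70°, sin 46.70°) = (35.86, -9.033). The perpendicularity gives CK at right angles to ZC; with |CK| = 13.5 on the right of ZC, K = C + 13.5·(0.7278, -0.6858) = (45.69, -18.29). Then |FK| = |K − F| = 49.21.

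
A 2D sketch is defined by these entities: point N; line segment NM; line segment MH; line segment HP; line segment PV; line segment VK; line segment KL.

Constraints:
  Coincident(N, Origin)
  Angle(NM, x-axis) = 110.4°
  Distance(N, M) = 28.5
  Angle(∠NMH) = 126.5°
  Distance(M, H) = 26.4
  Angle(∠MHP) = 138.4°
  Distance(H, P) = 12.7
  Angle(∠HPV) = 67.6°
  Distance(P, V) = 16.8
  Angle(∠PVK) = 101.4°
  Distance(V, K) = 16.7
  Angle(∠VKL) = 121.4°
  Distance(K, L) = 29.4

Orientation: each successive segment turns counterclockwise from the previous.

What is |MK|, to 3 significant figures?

11.0

∠HPV = 67.6° gives PV at -42.1° from the x-axis; with |PV| = 16.8, V = (-34.3, 17.3). ∠PVK = 101.4° gives VK at 36.5° from the x-axis; with |VK| = 16.7, K = (-20.9, 27.2). Then |MK| = |K − M| = 11.0.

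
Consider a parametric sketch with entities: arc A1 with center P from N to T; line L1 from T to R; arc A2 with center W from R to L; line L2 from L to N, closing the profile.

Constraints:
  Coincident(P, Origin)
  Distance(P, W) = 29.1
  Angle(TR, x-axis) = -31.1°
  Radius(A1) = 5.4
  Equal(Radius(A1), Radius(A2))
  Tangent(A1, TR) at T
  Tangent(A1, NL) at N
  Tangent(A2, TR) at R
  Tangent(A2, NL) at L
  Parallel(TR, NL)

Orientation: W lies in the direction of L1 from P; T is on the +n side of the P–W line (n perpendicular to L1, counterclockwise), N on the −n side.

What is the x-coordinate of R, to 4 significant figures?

27.71

The slot axis is L1's direction at -31.1°, so u = (cos -31.1°, sin -31.1°) = (0.8563, -0.5165) and n = (−sin -31.1°, cos -31.1°) = (0.5165, 0.8563). P is at the origin and W lies 29.1 along u from P, so W = 29.1·u = (24.92, -15.03). Tangency of A1 to both parallel lines with radius 5.4 puts T and N at P ± 5.4·n: T = (2.789, 4.624), N = (-2.789, -4.624). Equal radii place R and L the same way about W: R = W + 5.4·n = (27.71, -10.41), L = W − 5.4·n = (22.13, -19.65). So R.x = 27.71.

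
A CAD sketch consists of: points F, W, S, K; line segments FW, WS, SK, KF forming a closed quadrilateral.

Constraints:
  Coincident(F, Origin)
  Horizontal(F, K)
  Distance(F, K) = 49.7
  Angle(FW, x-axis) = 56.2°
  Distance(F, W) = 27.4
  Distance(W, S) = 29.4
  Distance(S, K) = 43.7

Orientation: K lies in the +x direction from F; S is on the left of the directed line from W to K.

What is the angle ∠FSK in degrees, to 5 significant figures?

57.989°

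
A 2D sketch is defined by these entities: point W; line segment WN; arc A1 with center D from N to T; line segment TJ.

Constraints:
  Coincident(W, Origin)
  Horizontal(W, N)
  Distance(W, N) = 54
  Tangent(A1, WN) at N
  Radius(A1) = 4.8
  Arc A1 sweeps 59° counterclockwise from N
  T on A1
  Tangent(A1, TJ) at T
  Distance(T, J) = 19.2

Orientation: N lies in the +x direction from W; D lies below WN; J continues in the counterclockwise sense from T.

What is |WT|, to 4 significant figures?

49.94

W is at the origin; WN is horizontal with |WN| = 54.0 and N on the +x side, so N = (54.00, 0.000). The tangent condition forces DN to be normal to WN, so D = N + (0, -4.8) = (54.00, -4.800). On A1, N sits at bearing 90° from D; a 59° counterclockwise sweep puts T at bearing 149°, so T = D + 4.8·(cos 149°, sin 149°) = (49.89, -2.328). Then |WT| = |T − W| = 49.94.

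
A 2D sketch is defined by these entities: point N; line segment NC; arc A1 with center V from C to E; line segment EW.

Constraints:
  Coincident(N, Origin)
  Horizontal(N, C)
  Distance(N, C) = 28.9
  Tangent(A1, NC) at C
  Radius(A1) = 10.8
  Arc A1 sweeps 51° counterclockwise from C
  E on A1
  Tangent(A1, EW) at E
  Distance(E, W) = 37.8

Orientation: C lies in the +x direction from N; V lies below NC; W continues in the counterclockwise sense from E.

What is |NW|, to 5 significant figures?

33.540

On A1, C sits at bearing 90° from V; a 51° counterclockwise sweep puts E at bearing 141°, so E = V + 10.8·(cos 141°, sin 141°) = (20.507, -4.0033). Tangency of A1 to EW means the radius VE is perpendicular to EW, so EW runs along (−sin 141°, cos 141°); with |EW| = 37.8, W = (-3.2815, -33.379). Then |NW| = |W − N| = 33.540.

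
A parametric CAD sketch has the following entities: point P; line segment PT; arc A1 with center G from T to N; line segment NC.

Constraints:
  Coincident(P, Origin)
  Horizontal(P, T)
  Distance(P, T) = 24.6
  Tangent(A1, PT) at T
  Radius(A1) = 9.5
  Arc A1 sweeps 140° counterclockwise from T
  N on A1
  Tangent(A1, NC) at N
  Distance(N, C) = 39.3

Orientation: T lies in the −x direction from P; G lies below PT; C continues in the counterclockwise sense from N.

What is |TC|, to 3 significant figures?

48.4

P is at the origin; P and T share the same y with |PT| = 24.6 and T on the −x side, so T = (-24.6, 0.00). Tangency of A1 to PT means the radius GT is perpendicular to PT, so G = T + (0, -9.5) = (-24.6, -9.50). On A1, T sits at bearing 90° from G; a 140° counterclockwise sweep puts N at bearing 230°, so N = G + 9.5·(cos 230°, sin 230°) = (-30.7, -16.8). The tangent condition forces GN to be normal to NC, so NC runs along (−sin 230°, cos 230°); with |NC| = 39.3, C = (-0.601, -42.0). Then |TC| = |C − T| = 48.4.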